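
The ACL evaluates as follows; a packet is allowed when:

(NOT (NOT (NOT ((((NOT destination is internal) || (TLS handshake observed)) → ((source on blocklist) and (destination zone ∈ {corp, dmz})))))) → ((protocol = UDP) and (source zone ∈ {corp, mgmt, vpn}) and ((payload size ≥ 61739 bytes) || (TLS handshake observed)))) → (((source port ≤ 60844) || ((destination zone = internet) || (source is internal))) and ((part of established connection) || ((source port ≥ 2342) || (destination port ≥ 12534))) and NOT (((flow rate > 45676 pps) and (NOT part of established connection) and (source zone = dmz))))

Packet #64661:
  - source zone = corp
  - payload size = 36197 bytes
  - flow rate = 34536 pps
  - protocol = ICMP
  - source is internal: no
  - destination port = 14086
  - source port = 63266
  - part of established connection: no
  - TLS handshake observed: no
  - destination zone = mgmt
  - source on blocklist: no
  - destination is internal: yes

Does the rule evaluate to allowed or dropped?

Atomic conditions:
  NOT destination is internal: yes → false
  TLS handshake observed: no → false
  source on blocklist: no → false
  destination zone ∈ {corp, dmz}: mgmt is not in the set → false
  protocol = UDP: ICMP == UDP is false
  source zone ∈ {corp, mgmt, vpn}: corp is in the set → true
  payload size ≥ 61739 bytes: 36197 ≥ 61739 is false
  source port ≤ 60844: 63266 ≤ 60844 is false
  destination zone = internet: mgmt == internet is false
  source is internal: no → false
  part of established connection: no → false
  source port ≥ 2342: 63266 ≥ 2342 is true
  destination port ≥ 12534: 14086 ≥ 12534 is true
  flow rate > 45676 pps: 34536 > 45676 is false
  NOT part of established connection: no → true
  source zone = dmz: corp == dmz is false
Combine:
[1.1.1.1.1.1] false OR false = false
[1.1.1.1.1.2] false AND false = false
[1.1.1.1.1] false → false (antecedent false ⇒ implication holds) = true
[1.1.1.1] NOT true = false
[1.1.1] NOT false = true
[1.1] NOT true = false
[1.2.3] false OR false = false
[1.2] false AND true AND false = false
[1] false → false (antecedent false ⇒ implication holds) = true
[2.1.2] false OR false = false
[2.1] false OR false = false
[2.2.2] true OR true = true
[2.2] false OR true = true
[2.3.1] false AND true AND false = false
[2.3] NOT false = true
[2] false AND true AND true = false
[root] true → false = false
Overall: false → dropped

Dropped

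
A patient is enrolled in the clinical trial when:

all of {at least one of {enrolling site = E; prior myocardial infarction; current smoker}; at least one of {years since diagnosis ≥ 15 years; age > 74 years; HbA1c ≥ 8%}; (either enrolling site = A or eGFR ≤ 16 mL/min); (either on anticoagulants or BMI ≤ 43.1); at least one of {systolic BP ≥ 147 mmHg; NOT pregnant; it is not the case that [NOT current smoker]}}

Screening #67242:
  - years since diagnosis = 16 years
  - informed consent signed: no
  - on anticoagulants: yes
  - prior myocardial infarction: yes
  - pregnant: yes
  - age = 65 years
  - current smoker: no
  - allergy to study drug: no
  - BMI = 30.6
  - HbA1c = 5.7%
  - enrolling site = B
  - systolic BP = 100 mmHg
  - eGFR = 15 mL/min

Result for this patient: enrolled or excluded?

Excluded

Atomic conditions:
  enrolling site = E: B == E is false
  prior myocardial infarction: yes → true
  current smoker: no → false
  years since diagnosis ≥ 15 years: 16 ≥ 15 is true
  age > 74 years: 65 > 74 is false
  HbA1c ≥ 8%: 5.7 ≥ 8 is false
  enrolling site = A: B == A is false
  eGFR ≤ 16 mL/min: 15 ≤ 16 is true
  on anticoagulants: yes → true
  BMI ≤ 43.1: 30.6 ≤ 43.1 is true
  systolic BP ≥ 147 mmHg: 100 ≥ 147 is false
  NOT pregnant: yes → false
  NOT current smoker: no → true
Combine:
[1] false OR true OR false = true
[2] true OR false OR false = true
[3] false OR true = true
[4] true OR true = true
[5.3] NOT true = false
[5] false OR false OR false = false
[root] true AND true AND true AND true AND false = false
Overall: false → excluded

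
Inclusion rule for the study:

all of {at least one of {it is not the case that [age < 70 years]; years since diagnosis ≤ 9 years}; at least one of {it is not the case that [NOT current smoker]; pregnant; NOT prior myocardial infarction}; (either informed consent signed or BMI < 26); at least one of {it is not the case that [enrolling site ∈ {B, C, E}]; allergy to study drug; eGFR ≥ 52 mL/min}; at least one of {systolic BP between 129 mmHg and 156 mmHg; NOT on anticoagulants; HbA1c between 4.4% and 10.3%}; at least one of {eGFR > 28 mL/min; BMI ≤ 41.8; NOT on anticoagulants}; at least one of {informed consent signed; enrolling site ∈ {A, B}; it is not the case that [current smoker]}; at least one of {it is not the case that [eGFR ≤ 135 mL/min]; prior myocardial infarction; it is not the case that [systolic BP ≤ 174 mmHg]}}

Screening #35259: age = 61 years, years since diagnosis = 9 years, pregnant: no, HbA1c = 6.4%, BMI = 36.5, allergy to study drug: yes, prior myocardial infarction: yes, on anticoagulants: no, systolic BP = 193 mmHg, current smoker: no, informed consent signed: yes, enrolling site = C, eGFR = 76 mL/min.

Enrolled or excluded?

Atomic conditions:
  age < 70 years: 61 < 70 is true
  years since diagnosis ≤ 9 years: 9 ≤ 9 is true
  NOT current smoker: no → true
  pregnant: no → false
  NOT prior myocardial infarction: yes → false
  informed consent signed: yes → true
  BMI < 26: 36.5 < 26 is false
  enrolling site ∈ {B, C, E}: C is in the set → true
  allergy to study drug: yes → true
  eGFR ≥ 52 mL/min: 76 ≥ 52 is true
  systolic BP between 129 mmHg and 156 mmHg: 193 in [129, 156] is false
  NOT on anticoagulants: no → true
  HbA1c between 4.4% and 10.3%: 6.4 in [4.4, 10.3] is true
  eGFR > 28 mL/min: 76 > 28 is true
  BMI ≤ 41.8: 36.5 ≤ 41.8 is true
  enrolling site ∈ {A, B}: C is not in the set → false
  current smoker: no → false
  eGFR ≤ 135 mL/min: 76 ≤ 135 is true
  prior myocardial infarction: yes → true
  systolic BP ≤ 174 mmHg: 193 ≤ 174 is false
Combine:
[1.1] NOT true = false
[1] false OR true = true
[2.1] NOT true = false
[2] false OR false OR false = false
[3] true OR false = true
[4.1] NOT true = false
[4] false OR true OR true = true
[5] false OR true OR true = true
[6] true OR true OR true = true
[7.3] NOT false = true
[7] true OR false OR true = true
[8.1] NOT true = false
[8.3] NOT false = true
[8] false OR true OR true = true
[root] true AND false AND true AND true AND true AND true AND true AND true = false
Overall: false → excluded

Excluded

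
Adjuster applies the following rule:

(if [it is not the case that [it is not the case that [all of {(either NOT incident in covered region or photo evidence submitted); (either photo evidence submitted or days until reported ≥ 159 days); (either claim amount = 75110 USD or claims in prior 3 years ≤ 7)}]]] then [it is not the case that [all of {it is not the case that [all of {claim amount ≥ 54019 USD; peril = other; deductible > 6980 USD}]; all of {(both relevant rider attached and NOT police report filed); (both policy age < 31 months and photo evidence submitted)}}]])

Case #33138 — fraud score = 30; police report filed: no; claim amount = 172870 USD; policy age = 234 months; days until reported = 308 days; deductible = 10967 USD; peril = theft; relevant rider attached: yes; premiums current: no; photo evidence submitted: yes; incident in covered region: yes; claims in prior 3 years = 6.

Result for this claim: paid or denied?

Paid

Atomic conditions:
  NOT incident in covered region: yes → false
  photo evidence submitted: yes → true
  days until reported ≥ 159 days: 308 ≥ 159 is true
  claim amount = 75110 USD: 172870 == 75110 is false
  claims in prior 3 years ≤ 7: 6 ≤ 7 is true
  claim amount ≥ 54019 USD: 172870 ≥ 54019 is true
  peril = other: theft == other is false
  deductible > 6980 USD: 10967 > 6980 is true
  relevant rider attached: yes → true
  NOT police report filed: no → true
  policy age < 31 months: 234 < 31 is false
Combine:
[1.1.1.1] false OR true = true
[1.1.1.2] true OR true = true
[1.1.1.3] false OR true = true
[1.1.1] true AND true AND true = true
[1.1] NOT true = false
[1] NOT false = true
[2.1.1.1] true AND false AND true = false
[2.1.1] NOT false = true
[2.1.2.1] true AND true = true
[2.1.2.2] false AND true = false
[2.1.2] true AND false = false
[2.1] true AND false = false
[2] NOT false = true
[root] true → true = true
Overall: true → paid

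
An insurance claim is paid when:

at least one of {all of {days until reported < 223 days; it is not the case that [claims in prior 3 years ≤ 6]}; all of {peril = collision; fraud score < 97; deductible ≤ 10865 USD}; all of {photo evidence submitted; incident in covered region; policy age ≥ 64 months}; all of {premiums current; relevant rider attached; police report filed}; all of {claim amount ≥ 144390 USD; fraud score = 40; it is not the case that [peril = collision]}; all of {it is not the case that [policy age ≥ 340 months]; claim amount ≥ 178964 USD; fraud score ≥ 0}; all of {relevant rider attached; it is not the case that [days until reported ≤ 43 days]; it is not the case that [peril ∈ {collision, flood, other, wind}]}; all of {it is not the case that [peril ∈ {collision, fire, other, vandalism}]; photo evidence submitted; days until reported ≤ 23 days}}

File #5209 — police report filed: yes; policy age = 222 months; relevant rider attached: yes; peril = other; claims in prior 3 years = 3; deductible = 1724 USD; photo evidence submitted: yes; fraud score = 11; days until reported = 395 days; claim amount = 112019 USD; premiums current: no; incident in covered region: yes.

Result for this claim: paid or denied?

Atomic conditions:
  days until reported < 223 days: 395 < 223 is false
  claims in prior 3 years ≤ 6: 3 ≤ 6 is true
  peril = collision: other == collision is false
  fraud score < 97: 11 < 97 is true
  deductible ≤ 10865 USD: 1724 ≤ 10865 is true
  photo evidence submitted: yes → true
  incident in covered region: yes → true
  policy age ≥ 64 months: 222 ≥ 64 is true
  premiums current: no → false
  relevant rider attached: yes → true
  police report filed: yes → true
  claim amount ≥ 144390 USD: 112019 ≥ 144390 is false
  fraud score = 40: 11 == 40 is false
  policy age ≥ 340 months: 222 ≥ 340 is false
  claim amount ≥ 178964 USD: 112019 ≥ 178964 is false
  fraud score ≥ 0: 11 ≥ 0 is true
  days until reported ≤ 43 days: 395 ≤ 43 is false
  peril ∈ {collision, flood, other, wind}: other is in the set → true
  peril ∈ {collision, fire, other, vandalism}: other is in the set → true
  days until reported ≤ 23 days: 395 ≤ 23 is false
Combine:
[1.2] NOT true = false
[1] false AND false = false
[2] false AND true AND true = false
[3] true AND true AND true = true
[4] false AND true AND true = false
[5.3] NOT false = true
[5] false AND false AND true = false
[6.1] NOT false = true
[6] true AND false AND true = false
[7.2] NOT false = true
[7.3] NOT true = false
[7] true AND true AND false = false
[8.1] NOT true = false
[8] false AND true AND false = false
[root] false OR false OR true OR false OR false OR false OR false OR false = true
Overall: true → paid

Paid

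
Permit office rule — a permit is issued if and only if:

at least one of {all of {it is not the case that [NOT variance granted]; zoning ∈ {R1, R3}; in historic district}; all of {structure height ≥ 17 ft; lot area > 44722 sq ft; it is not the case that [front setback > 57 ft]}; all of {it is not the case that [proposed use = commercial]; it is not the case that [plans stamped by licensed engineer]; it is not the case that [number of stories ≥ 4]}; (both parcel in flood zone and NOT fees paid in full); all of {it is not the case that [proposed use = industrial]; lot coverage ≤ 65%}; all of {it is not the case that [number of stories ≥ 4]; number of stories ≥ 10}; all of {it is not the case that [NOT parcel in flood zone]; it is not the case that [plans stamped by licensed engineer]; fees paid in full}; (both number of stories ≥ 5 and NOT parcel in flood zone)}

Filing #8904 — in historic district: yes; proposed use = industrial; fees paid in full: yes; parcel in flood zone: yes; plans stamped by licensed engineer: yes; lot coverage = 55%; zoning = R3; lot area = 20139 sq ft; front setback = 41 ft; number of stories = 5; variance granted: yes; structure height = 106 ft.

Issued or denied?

Issued

Atomic conditions:
  NOT variance granted: yes → false
  zoning ∈ {R1, R3}: R3 is in the set → true
  in historic district: yes → true
  structure height ≥ 17 ft: 106 ≥ 17 is true
  lot area > 44722 sq ft: 20139 > 44722 is false
  front setback > 57 ft: 41 > 57 is false
  proposed use = commercial: industrial == commercial is false
  plans stamped by licensed engineer: yes → true
  number of stories ≥ 4: 5 ≥ 4 is true
  parcel in flood zone: yes → true
  NOT fees paid in full: yes → false
  proposed use = industrial: industrial == industrial is true
  lot coverage ≤ 65%: 55 ≤ 65 is true
  number of stories ≥ 10: 5 ≥ 10 is false
  NOT parcel in flood zone: yes → false
  fees paid in full: yes → true
  number of stories ≥ 5: 5 ≥ 5 is true
Combine:
[1.1] NOT false = true
[1] true AND true AND true = true
[2.3] NOT false = true
[2] true AND false AND true = false
[3.1] NOT false = true
[3.2] NOT true = false
[3.3] NOT true = false
[3] true AND false AND false = false
[4] true AND false = false
[5.1] NOT true = false
[5] false AND true = false
[6.1] NOT true = false
[6] false AND false = false
[7.1] NOT false = true
[7.2] NOT true = false
[7] true AND false AND true = false
[8] true AND false = false
[root] true OR false OR false OR false OR false OR false OR false OR false = true
Overall: true → issued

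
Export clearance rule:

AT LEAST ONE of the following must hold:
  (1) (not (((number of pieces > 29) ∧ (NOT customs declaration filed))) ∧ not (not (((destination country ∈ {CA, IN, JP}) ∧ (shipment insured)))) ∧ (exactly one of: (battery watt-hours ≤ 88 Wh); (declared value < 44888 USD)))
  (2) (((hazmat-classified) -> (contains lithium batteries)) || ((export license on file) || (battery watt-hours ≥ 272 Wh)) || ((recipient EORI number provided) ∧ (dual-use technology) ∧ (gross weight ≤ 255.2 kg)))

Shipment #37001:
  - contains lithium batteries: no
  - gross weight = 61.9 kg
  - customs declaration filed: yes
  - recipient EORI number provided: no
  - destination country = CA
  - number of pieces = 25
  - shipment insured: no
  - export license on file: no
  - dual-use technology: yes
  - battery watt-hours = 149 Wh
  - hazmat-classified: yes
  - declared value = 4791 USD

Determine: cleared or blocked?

Blocked

Atomic conditions:
  number of pieces > 29: 25 > 29 is false
  NOT customs declaration filed: yes → false
  destination country ∈ {CA, IN, JP}: CA is in the set → true
  shipment insured: no → false
  battery watt-hours ≤ 88 Wh: 149 ≤ 88 is false
  declared value < 44888 USD: 4791 < 44888 is true
  hazmat-classified: yes → true
  contains lithium batteries: no → false
  export license on file: no → false
  battery watt-hours ≥ 272 Wh: 149 ≥ 272 is false
  recipient EORI number provided: no → false
  dual-use technology: yes → true
  gross weight ≤ 255.2 kg: 61.9 ≤ 255.2 is true
Combine:
[1.1.1] false AND false = false
[1.1] NOT false = true
[1.2.1.1] true AND false = false
[1.2.1] NOT false = true
[1.2] NOT true = false
[1.3] exactly-one(false, true) = true
[1] true AND false AND true = false
[2.1] true → false = false
[2.2] false OR false = false
[2.3] false AND true AND true = false
[2] false OR false OR false = false
[root] false OR false = false
Overall: false → blocked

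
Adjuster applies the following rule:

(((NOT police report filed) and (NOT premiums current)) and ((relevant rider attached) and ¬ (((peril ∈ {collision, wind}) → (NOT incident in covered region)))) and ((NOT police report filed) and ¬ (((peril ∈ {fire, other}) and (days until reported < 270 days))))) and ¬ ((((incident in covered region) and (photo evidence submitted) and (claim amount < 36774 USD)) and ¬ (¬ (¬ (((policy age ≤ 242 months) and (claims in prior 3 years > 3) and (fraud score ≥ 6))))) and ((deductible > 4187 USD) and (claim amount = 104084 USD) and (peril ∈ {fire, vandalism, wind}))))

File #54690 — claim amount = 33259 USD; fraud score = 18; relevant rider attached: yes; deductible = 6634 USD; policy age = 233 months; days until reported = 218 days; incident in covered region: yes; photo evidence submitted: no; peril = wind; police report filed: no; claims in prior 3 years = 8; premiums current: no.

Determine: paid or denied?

Paid

Atomic conditions:
  NOT police report filed: no → true
  NOT premiums current: no → true
  relevant rider attached: yes → true
  peril ∈ {collision, wind}: wind is in the set → true
  NOT incident in covered region: yes → false
  peril ∈ {fire, other}: wind is not in the set → false
  days until reported < 270 days: 218 < 270 is true
  incident in covered region: yes → true
  photo evidence submitted: no → false
  claim amount < 36774 USD: 33259 < 36774 is true
  policy age ≤ 242 months: 233 ≤ 242 is true
  claims in prior 3 years > 3: 8 > 3 is true
  fraud score ≥ 6: 18 ≥ 6 is true
  deductible > 4187 USD: 6634 > 4187 is true
  claim amount = 104084 USD: 33259 == 104084 is false
  peril ∈ {fire, vandalism, wind}: wind is in the set → true
Combine:
[1.1] true AND true = true
[1.2.2.1] true → false = false
[1.2.2] NOT false = true
[1.2] true AND true = true
[1.3.2.1] false AND true = false
[1.3.2] NOT false = true
[1.3] true AND true = true
[1] true AND true AND true = true
[2.1.1] true AND false AND true = false
[2.1.2.1.1.1] true AND true AND true = true
[2.1.2.1.1] NOT true = false
[2.1.2.1] NOT false = true
[2.1.2] NOT true = false
[2.1.3] true AND false AND true = false
[2.1] false AND false AND false = false
[2] NOT false = true
[root] true AND true = true
Overall: true → paid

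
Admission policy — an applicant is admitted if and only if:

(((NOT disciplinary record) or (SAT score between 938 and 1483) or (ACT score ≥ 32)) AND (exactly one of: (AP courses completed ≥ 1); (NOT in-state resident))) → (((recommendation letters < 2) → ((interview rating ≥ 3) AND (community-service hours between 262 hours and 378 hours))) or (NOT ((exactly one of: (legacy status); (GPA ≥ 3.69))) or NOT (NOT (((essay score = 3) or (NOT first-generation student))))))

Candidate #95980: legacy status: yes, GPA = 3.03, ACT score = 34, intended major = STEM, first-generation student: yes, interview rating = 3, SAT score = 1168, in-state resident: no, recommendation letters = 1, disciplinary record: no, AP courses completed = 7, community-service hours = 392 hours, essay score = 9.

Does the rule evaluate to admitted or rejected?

Admitted

Atomic conditions:
  NOT disciplinary record: no → true
  SAT score between 938 and 1483: 1168 in [938, 1483] is true
  ACT score ≥ 32: 34 ≥ 32 is true
  AP courses completed ≥ 1: 7 ≥ 1 is true
  NOT in-state resident: no → true
  recommendation letters < 2: 1 < 2 is true
  interview rating ≥ 3: 3 ≥ 3 is true
  community-service hours between 262 hours and 378 hours: 392 in [262, 378] is false
  legacy status: yes → true
  GPA ≥ 3.69: 3.03 ≥ 3.69 is false
  essay score = 3: 9 == 3 is false
  NOT first-generation student: yes → false
Combine:
[1.1] true OR true OR true = true
[1.2] exactly-one(true, true) = false
[1] true AND false = false
[2.1.2] true AND false = false
[2.1] true → false = false
[2.2.1.1] exactly-one(true, false) = true
[2.2.1] NOT true = false
[2.2.2.1.1] false OR false = false
[2.2.2.1] NOT false = true
[2.2.2] NOT true = false
[2.2] false OR false = false
[2] false OR false = false
[root] false → false (antecedent false ⇒ implication holds) = true
Overall: true → admitted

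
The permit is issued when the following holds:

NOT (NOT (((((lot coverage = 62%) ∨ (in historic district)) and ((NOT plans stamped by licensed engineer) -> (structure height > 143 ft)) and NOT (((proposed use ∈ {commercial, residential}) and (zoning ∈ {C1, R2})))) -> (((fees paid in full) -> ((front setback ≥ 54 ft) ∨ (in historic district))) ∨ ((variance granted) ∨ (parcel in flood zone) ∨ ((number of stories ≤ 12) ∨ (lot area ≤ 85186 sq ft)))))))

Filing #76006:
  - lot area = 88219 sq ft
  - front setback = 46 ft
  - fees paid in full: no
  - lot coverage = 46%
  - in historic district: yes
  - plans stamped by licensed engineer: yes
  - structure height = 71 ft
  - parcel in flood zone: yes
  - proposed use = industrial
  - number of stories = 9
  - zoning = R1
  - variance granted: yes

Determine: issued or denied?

Atomic conditions:
  lot coverage = 62%: 46 == 62 is false
  in historic district: yes → true
  NOT plans stamped by licensed engineer: yes → false
  structure height > 143 ft: 71 > 143 is false
  proposed use ∈ {commercial, residential}: industrial is not in the set → false
  zoning ∈ {C1, R2}: R1 is not in the set → false
  fees paid in full: no → false
  front setback ≥ 54 ft: 46 ≥ 54 is false
  variance granted: yes → true
  parcel in flood zone: yes → true
  number of stories ≤ 12: 9 ≤ 12 is true
  lot area ≤ 85186 sq ft: 88219 ≤ 85186 is false
Combine:
[1.1.1.1] false OR true = true
[1.1.1.2] false → false (antecedent false ⇒ implication holds) = true
[1.1.1.3.1] false AND false = false
[1.1.1.3] NOT false = true
[1.1.1] true AND true AND true = true
[1.1.2.1.2] false OR true = true
[1.1.2.1] false → true (antecedent false ⇒ implication holds) = true
[1.1.2.2.3] true OR false = true
[1.1.2.2] true OR true OR true = true
[1.1.2] true OR true = true
[1.1] true → true = true
[1] NOT true = false
[root] NOT false = true
Overall: true → issued

Issued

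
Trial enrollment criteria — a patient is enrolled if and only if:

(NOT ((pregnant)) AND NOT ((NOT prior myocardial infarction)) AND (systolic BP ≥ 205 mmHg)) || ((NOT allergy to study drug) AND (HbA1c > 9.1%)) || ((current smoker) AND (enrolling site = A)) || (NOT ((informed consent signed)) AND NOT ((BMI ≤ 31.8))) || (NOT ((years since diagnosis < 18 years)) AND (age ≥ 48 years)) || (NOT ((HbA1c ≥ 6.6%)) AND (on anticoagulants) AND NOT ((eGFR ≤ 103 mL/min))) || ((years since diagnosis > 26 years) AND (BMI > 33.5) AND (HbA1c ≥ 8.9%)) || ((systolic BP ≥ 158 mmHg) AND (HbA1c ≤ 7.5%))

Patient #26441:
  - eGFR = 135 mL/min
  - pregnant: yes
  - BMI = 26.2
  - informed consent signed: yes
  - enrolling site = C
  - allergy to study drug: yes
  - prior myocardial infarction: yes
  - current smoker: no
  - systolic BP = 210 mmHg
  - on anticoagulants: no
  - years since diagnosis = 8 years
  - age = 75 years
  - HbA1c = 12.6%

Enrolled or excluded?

Atomic conditions:
  pregnant: yes → true
  NOT prior myocardial infarction: yes → false
  systolic BP ≥ 205 mmHg: 210 ≥ 205 is true
  NOT allergy to study drug: yes → false
  HbA1c > 9.1%: 12.6 > 9.1 is true
  current smoker: no → false
  enrolling site = A: C == A is false
  informed consent signed: yes → true
  BMI ≤ 31.8: 26.2 ≤ 31.8 is true
  years since diagnosis < 18 years: 8 < 18 is true
  age ≥ 48 years: 75 ≥ 48 is true
  HbA1c ≥ 6.6%: 12.6 ≥ 6.6 is true
  on anticoagulants: no → false
  eGFR ≤ 103 mL/min: 135 ≤ 103 is false
  years since diagnosis > 26 years: 8 > 26 is false
  BMI > 33.5: 26.2 > 33.5 is false
  HbA1c ≥ 8.9%: 12.6 ≥ 8.9 is true
  systolic BP ≥ 158 mmHg: 210 ≥ 158 is true
  HbA1c ≤ 7.5%: 12.6 ≤ 7.5 is false
Combine:
[1.1] NOT true = false
[1.2] NOT false = true
[1] false AND true AND true = false
[2] false AND true = false
[3] false AND false = false
[4.1] NOT true = false
[4.2] NOT true = false
[4] false AND false = false
[5.1] NOT true = false
[5] false AND true = false
[6.1] NOT true = false
[6.3] NOT false = true
[6] false AND false AND true = false
[7] false AND false AND true = false
[8] true AND false = false
[root] false OR false OR false OR false OR false OR false OR false OR false = false
Overall: false → excluded

Excluded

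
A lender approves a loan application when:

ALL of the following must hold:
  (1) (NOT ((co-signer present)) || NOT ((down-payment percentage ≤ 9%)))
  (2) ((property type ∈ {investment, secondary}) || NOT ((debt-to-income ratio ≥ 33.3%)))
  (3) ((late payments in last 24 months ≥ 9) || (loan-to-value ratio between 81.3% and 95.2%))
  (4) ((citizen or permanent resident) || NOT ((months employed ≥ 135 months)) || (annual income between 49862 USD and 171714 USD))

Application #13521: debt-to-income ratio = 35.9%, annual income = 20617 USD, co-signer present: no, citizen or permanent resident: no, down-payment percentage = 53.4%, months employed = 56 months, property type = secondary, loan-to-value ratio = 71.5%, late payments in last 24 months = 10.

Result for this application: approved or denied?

Approved

Atomic conditions:
  co-signer present: no → false
  down-payment percentage ≤ 9%: 53.4 ≤ 9 is false
  property type ∈ {investment, secondary}: secondary is in the set → true
  debt-to-income ratio ≥ 33.3%: 35.9 ≥ 33.3 is true
  late payments in last 24 months ≥ 9: 10 ≥ 9 is true
  loan-to-value ratio between 81.3% and 95.2%: 71.5 in [81.3, 95.2] is false
  citizen or permanent resident: no → false
  months employed ≥ 135 months: 56 ≥ 135 is false
  annual income between 49862 USD and 171714 USD: 20617 in [49862, 171714] is false
Combine:
[1.1] NOT false = true
[1.2] NOT false = true
[1] true OR true = true
[2.2] NOT true = false
[2] true OR false = true
[3] true OR false = true
[4.2] NOT false = true
[4] false OR true OR false = true
[root] true AND true AND true AND true = true
Overall: true → approved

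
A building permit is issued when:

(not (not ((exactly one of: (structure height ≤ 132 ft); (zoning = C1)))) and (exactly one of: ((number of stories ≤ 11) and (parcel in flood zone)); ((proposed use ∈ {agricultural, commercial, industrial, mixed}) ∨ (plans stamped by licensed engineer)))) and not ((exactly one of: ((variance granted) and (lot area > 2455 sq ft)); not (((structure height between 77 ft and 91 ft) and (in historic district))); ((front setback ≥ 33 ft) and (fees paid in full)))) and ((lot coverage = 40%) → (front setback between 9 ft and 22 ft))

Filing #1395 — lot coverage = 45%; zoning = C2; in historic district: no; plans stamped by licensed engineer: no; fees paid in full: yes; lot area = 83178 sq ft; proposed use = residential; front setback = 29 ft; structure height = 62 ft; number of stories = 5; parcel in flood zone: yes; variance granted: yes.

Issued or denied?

Atomic conditions:
  structure height ≤ 132 ft: 62 ≤ 132 is true
  zoning = C1: C2 == C1 is false
  number of stories ≤ 11: 5 ≤ 11 is true
  parcel in flood zone: yes → true
  proposed use ∈ {agricultural, commercial, industrial, mixed}: residential is not in the set → false
  plans stamped by licensed engineer: no → false
  variance granted: yes → true
  lot area > 2455 sq ft: 83178 > 2455 is true
  structure height between 77 ft and 91 ft: 62 in [77, 91] is false
  in historic district: no → false
  front setback ≥ 33 ft: 29 ≥ 33 is false
  fees paid in full: yes → true
  lot coverage = 40%: 45 == 40 is false
  front setback between 9 ft and 22 ft: 29 in [9, 22] is false
Combine:
[1.1.1.1] exactly-one(true, false) = true
[1.1.1] NOT true = false
[1.1] NOT false = true
[1.2.1] true AND true = true
[1.2.2] false OR false = false
[1.2] exactly-one(true, false) = true
[1] true AND true = true
[2.1.1] true AND true = true
[2.1.2.1] false AND false = false
[2.1.2] NOT false = true
[2.1.3] false AND true = false
[2.1] exactly-one(true, true, false) = false
[2] NOT false = true
[3] false → false (antecedent false ⇒ implication holds) = true
[root] true AND true AND true = true
Overall: true → issued

Issued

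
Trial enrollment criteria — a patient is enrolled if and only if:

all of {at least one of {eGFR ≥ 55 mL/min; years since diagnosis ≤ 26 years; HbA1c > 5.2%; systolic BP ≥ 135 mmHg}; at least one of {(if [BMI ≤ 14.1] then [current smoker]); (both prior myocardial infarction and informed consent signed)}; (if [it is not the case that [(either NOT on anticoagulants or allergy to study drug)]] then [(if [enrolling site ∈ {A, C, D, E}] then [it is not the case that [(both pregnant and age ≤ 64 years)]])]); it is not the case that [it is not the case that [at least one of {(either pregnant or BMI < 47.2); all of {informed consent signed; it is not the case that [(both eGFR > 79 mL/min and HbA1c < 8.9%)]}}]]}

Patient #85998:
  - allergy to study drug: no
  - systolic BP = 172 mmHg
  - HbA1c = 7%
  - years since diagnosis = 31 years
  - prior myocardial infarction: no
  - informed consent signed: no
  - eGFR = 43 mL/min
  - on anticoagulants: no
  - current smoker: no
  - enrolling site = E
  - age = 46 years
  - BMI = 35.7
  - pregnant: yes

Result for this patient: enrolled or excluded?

Enrolled

Atomic conditions:
  eGFR ≥ 55 mL/min: 43 ≥ 55 is false
  years since diagnosis ≤ 26 years: 31 ≤ 26 is false
  HbA1c > 5.2%: 7 > 5.2 is true
  systolic BP ≥ 135 mmHg: 172 ≥ 135 is true
  BMI ≤ 14.1: 35.7 ≤ 14.1 is false
  current smoker: no → false
  prior myocardial infarction: no → false
  informed consent signed: no → false
  NOT on anticoagulants: no → true
  allergy to study drug: no → false
  enrolling site ∈ {A, C, D, E}: E is in the set → true
  pregnant: yes → true
  age ≤ 64 years: 46 ≤ 64 is true
  BMI < 47.2: 35.7 < 47.2 is true
  eGFR > 79 mL/min: 43 > 79 is false
  HbA1c < 8.9%: 7 < 8.9 is true
Combine:
[1] false OR false OR true OR true = true
[2.1] false → false (antecedent false ⇒ implication holds) = true
[2.2] false AND false = false
[2] true OR false = true
[3.1.1] true OR false = true
[3.1] NOT true = false
[3.2.2.1] true AND true = true
[3.2.2] NOT true = false
[3.2] true → false = false
[3] false → false (antecedent false ⇒ implication holds) = true
[4.1.1.1] true OR true = true
[4.1.1.2.2.1] false AND true = false
[4.1.1.2.2] NOT false = true
[4.1.1.2] false AND true = false
[4.1.1] true OR false = true
[4.1] NOT true = false
[4] NOT false = true
[root] true AND true AND true AND true = true
Overall: true → enrolled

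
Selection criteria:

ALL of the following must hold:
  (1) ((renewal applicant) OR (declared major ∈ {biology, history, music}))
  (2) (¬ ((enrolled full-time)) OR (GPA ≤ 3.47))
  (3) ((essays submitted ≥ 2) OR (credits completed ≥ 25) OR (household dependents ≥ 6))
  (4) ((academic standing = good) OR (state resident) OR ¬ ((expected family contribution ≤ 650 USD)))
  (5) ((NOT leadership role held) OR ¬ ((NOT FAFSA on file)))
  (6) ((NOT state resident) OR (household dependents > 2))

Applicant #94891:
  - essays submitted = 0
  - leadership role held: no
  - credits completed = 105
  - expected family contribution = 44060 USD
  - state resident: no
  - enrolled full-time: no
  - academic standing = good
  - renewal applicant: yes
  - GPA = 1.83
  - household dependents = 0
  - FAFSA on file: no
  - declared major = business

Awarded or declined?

Awarded

Atomic conditions:
  renewal applicant: yes → true
  declared major ∈ {biology, history, music}: business is not in the set → false
  enrolled full-time: no → false
  GPA ≤ 3.47: 1.83 ≤ 3.47 is true
  essays submitted ≥ 2: 0 ≥ 2 is false
  credits completed ≥ 25: 105 ≥ 25 is true
  household dependents ≥ 6: 0 ≥ 6 is false
  academic standing = good: good == good is true
  state resident: no → false
  expected family contribution ≤ 650 USD: 44060 ≤ 650 is false
  NOT leadership role held: no → true
  NOT FAFSA on file: no → true
  NOT state resident: no → true
  household dependents > 2: 0 > 2 is false
Combine:
[1] true OR false = true
[2.1] NOT false = true
[2] true OR true = true
[3] false OR true OR false = true
[4.3] NOT false = true
[4] true OR false OR true = true
[5.2] NOT true = false
[5] true OR false = true
[6] true OR false = true
[root] true AND true AND true AND true AND true AND true = true
Overall: true → awarded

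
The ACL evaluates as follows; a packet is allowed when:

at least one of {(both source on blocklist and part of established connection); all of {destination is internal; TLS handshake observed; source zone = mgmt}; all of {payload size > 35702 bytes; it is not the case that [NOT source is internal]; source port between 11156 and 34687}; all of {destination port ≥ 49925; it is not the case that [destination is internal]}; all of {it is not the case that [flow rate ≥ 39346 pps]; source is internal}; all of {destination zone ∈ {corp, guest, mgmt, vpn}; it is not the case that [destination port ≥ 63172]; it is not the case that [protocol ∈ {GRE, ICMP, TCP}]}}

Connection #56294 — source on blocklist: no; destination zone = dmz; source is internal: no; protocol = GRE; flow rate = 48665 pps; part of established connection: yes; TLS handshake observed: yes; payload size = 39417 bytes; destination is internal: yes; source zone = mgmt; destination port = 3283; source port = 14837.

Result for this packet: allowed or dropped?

Allowed

Atomic conditions:
  source on blocklist: no → false
  part of established connection: yes → true
  destination is internal: yes → true
  TLS handshake observed: yes → true
  source zone = mgmt: mgmt == mgmt is true
  payload size > 35702 bytes: 39417 > 35702 is true
  NOT source is internal: no → true
  source port between 11156 and 34687: 14837 in [11156, 34687] is true
  destination port ≥ 49925: 3283 ≥ 49925 is false
  flow rate ≥ 39346 pps: 48665 ≥ 39346 is true
  source is internal: no → false
  destination zone ∈ {corp, guest, mgmt, vpn}: dmz is not in the set → false
  destination port ≥ 63172: 3283 ≥ 63172 is false
  protocol ∈ {GRE, ICMP, TCP}: GRE is in the set → true
Combine:
[1] false AND true = false
[2] true AND true AND true = true
[3.2] NOT true = false
[3] true AND false AND true = false
[4.2] NOT true = false
[4] false AND false = false
[5.1] NOT true = false
[5] false AND false = false
[6.2] NOT false = true
[6.3] NOT true = false
[6] false AND true AND false = false
[root] false OR true OR false OR false OR false OR false = true
Overall: true → allowed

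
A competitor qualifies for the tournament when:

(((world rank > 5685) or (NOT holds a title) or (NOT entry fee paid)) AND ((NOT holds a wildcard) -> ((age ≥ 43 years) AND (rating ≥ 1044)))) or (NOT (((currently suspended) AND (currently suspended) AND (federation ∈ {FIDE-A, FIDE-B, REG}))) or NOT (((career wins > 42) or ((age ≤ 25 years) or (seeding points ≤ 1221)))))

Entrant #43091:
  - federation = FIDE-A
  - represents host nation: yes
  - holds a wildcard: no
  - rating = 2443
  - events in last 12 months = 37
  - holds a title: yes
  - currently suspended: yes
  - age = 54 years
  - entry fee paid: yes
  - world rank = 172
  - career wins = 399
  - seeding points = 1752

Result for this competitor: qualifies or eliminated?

Eliminated

Atomic conditions:
  world rank > 5685: 172 > 5685 is false
  NOT holds a title: yes → false
  NOT entry fee paid: yes → false
  NOT holds a wildcard: no → true
  age ≥ 43 years: 54 ≥ 43 is true
  rating ≥ 1044: 2443 ≥ 1044 is true
  currently suspended: yes → true
  federation ∈ {FIDE-A, FIDE-B, REG}: FIDE-A is in the set → true
  career wins > 42: 399 > 42 is true
  age ≤ 25 years: 54 ≤ 25 is false
  seeding points ≤ 1221: 1752 ≤ 1221 is false
Combine:
[1.1] false OR false OR false = false
[1.2.2] true AND true = true
[1.2] true → true = true
[1] false AND true = false
[2.1.1] true AND true AND true = true
[2.1] NOT true = false
[2.2.1.2] false OR false = false
[2.2.1] true OR false = true
[2.2] NOT true = false
[2] false OR false = false
[root] false OR false = false
Overall: false → eliminated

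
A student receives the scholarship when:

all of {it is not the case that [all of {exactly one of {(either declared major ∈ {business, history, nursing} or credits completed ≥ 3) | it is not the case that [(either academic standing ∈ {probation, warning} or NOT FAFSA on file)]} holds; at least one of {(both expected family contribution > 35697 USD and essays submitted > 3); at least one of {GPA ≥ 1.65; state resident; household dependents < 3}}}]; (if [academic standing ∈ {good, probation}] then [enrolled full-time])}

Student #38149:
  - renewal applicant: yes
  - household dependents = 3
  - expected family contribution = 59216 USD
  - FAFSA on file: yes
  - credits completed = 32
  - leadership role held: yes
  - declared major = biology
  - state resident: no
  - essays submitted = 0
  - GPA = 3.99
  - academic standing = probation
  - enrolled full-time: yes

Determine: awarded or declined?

Declined

Atomic conditions:
  declared major ∈ {business, history, nursing}: biology is not in the set → false
  credits completed ≥ 3: 32 ≥ 3 is true
  academic standing ∈ {probation, warning}: probation is in the set → true
  NOT FAFSA on file: yes → false
  expected family contribution > 35697 USD: 59216 > 35697 is true
  essays submitted > 3: 0 > 3 is false
  GPA ≥ 1.65: 3.99 ≥ 1.65 is true
  state resident: no → false
  household dependents < 3: 3 < 3 is false
  academic standing ∈ {good, probation}: probation is in the set → true
  enrolled full-time: yes → true
Combine:
[1.1.1.1] false OR true = true
[1.1.1.2.1] true OR false = true
[1.1.1.2] NOT true = false
[1.1.1] exactly-one(true, false) = true
[1.1.2.1] true AND false = false
[1.1.2.2] true OR false OR false = true
[1.1.2] false OR true = true
[1.1] true AND true = true
[1] NOT true = false
[2] true → true = true
[root] false AND true = false
Overall: false → declined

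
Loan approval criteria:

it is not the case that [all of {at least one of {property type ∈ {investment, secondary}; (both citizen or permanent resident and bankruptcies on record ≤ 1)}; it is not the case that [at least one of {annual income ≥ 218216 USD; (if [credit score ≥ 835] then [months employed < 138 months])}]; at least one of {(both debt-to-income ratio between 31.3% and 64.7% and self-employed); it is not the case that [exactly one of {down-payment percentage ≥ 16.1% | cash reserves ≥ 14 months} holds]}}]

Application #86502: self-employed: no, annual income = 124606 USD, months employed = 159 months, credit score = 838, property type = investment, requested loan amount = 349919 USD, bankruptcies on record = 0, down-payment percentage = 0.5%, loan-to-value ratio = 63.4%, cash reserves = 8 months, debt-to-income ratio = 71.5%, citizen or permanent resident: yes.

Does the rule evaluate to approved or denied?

Denied

Atomic conditions:
  property type ∈ {investment, secondary}: investment is in the set → true
  citizen or permanent resident: yes → true
  bankruptcies on record ≤ 1: 0 ≤ 1 is true
  annual income ≥ 218216 USD: 124606 ≥ 218216 is false
  credit score ≥ 835: 838 ≥ 835 is true
  months employed < 138 months: 159 < 138 is false
  debt-to-income ratio between 31.3% and 64.7%: 71.5 in [31.3, 64.7] is false
  self-employed: no → false
  down-payment percentage ≥ 16.1%: 0.5 ≥ 16.1 is false
  cash reserves ≥ 14 months: 8 ≥ 14 is false
Combine:
[1.1.2] true AND true = true
[1.1] true OR true = true
[1.2.1.2] true → false = false
[1.2.1] false OR false = false
[1.2] NOT false = true
[1.3.1] false AND false = false
[1.3.2.1] exactly-one(false, false) = false
[1.3.2] NOT false = true
[1.3] false OR true = true
[1] true AND true AND true = true
[root] NOT true = false
Overall: false → denied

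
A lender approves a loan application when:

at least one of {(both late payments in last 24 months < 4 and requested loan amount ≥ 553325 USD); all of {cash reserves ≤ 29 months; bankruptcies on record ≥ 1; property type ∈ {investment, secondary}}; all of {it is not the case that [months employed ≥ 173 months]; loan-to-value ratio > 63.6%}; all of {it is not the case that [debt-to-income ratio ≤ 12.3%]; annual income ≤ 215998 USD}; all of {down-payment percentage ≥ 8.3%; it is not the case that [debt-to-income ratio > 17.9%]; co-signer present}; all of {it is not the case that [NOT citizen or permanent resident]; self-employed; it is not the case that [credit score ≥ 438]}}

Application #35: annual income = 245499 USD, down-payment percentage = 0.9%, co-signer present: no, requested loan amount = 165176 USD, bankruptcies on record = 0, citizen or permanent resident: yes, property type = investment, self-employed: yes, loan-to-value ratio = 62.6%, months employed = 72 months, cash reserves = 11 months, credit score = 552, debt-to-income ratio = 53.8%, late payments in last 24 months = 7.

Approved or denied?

Atomic conditions:
  late payments in last 24 months < 4: 7 < 4 is false
  requested loan amount ≥ 553325 USD: 165176 ≥ 553325 is false
  cash reserves ≤ 29 months: 11 ≤ 29 is true
  bankruptcies on record ≥ 1: 0 ≥ 1 is false
  property type ∈ {investment, secondary}: investment is in the set → true
  months employed ≥ 173 months: 72 ≥ 173 is false
  loan-to-value ratio > 63.6%: 62.6 > 63.6 is false
  debt-to-income ratio ≤ 12.3%: 53.8 ≤ 12.3 is false
  annual income ≤ 215998 USD: 245499 ≤ 215998 is false
  down-payment percentage ≥ 8.3%: 0.9 ≥ 8.3 is false
  debt-to-income ratio > 17.9%: 53.8 > 17.9 is true
  co-signer present: no → false
  NOT citizen or permanent resident: yes → false
  self-employed: yes → true
  credit score ≥ 438: 552 ≥ 438 is true
Combine:
[1] false AND false = false
[2] true AND false AND true = false
[3.1] NOT false = true
[3] true AND false = false
[4.1] NOT false = true
[4] true AND false = false
[5.2] NOT true = false
[5] false AND false AND false = false
[6.1] NOT false = true
[6.3] NOT true = false
[6] true AND true AND false = false
[root] false OR false OR false OR false OR false OR false = false
Overall: false → denied

Denied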